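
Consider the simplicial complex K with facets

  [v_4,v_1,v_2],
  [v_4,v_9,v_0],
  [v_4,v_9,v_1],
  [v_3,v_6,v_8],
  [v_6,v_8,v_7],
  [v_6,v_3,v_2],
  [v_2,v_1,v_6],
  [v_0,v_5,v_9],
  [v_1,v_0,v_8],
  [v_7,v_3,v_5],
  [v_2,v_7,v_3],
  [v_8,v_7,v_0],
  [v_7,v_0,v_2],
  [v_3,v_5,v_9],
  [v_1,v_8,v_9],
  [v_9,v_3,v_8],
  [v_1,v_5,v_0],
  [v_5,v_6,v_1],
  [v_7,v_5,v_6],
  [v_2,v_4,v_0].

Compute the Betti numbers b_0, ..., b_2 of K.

b_0 = 1, b_1 = 1, b_2 = 0.

Fix the vertex order v_0 < v_1 < v_2 < v_3 < v_4 < v_5 < v_6 < v_7 < v_8 < v_9 and write every simplex with vertices in increasing order. Then dim K = 2 and the simplices of K are:

  0-simplices (10): [v_0], [v_1], [v_2], [v_3], [v_4], [v_5], [v_6], [v_7], [v_8], [v_9]
  1-simplices (30): (30 of them)
  2-simplices (20): (20 of them)

giving chain groups C_0 ≅ Z^10, C_1 ≅ Z^30, C_2 ≅ Z^20.

Boundary ∂_1: C_1 → C_0 maps an edge to its endpoints' difference, ∂[p,q] = q − p.
As a 10×30 matrix over Z this has rank 9, with invariant factors (1,1,1,1,1,1,1,1,1).

The boundary map ∂_2: C_2 → C_1 maps a triangle to the signed sum of its edges. For instance
  ∂[v_0,v_4,v_9] = [v_4,v_9] − [v_0,v_9] + [v_0,v_4],
  ∂[v_6,v_7,v_8] = [v_7,v_8] − [v_6,v_8] + [v_6,v_7].
As a 30×20 matrix over Z this has rank 20, with invariant factors (1,1,1,1,1,1,1,1,1,1,1,1,1,1,1,1,1,1,1,2).

Reading off H_k = ker ∂_k / im ∂_{k+1}:

  H_0: rank C_0 − rank ∂_1 = 10 − 9 = 1, and the invariant factors of ∂_1 are all 1, so H_0 = Z.
  H_1: rank ker ∂_1 − rank ∂_2 = (30 − 9) − 20 = 1, and ∂_2 has invariant factor 2 > 1, so H_1 = Z ⊕ Z/2Z.
  H_2: rank ker ∂_2 − rank ∂_3 = (20 − 20) − 0 = 0, and there is no ∂_3, so H_2 = 0.

Hence the Betti numbers are b_0 = 1, b_1 = 1, b_2 = 0.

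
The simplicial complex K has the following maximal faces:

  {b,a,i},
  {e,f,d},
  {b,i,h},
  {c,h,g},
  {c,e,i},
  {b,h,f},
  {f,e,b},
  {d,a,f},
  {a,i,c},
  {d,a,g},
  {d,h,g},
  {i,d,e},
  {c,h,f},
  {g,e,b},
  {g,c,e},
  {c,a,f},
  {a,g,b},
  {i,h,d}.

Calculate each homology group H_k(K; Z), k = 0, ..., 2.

H_0 = Z,  H_1 = Z^2,  H_2 = Z.

Fix the vertex order a < b < c < d < e < f < g < h < i and write every simplex with vertices in increasing order. Then dim K = 2 and the simplices of K are:

  0-simplices (9): a, b, c, d, e, f, g, h, i
  1-simplices (27): ab, ac, ad, af, ag, ai, be, bf, bg, bh, bi, ce, cf, cg, ch, ci, de, df, dg, dh, di, ef, eg, ei, fh, gh, hi
  2-simplices (18): abg, abi, acf, aci, adf, adg, bef, beg, bfh, bhi, ceg, cei, cfh, cgh, def, dei, dgh, dhi

so the chain groups are C_0 ≅ Z^9, C_1 ≅ Z^27, C_2 ≅ Z^18.

Boundary ∂_1: C_1 → C_0 is given by ∂[p,q] = [q] − [p]. For instance
  ∂df = f − d.
As a 9×27 matrix over Z this has rank 8, with invariant factors (1,1,1,1,1,1,1,1).

∂_2: C_2 → C_1 acts by ∂[p,q,r] = [q,r] − [p,r] + [p,q]. For instance
  ∂beg = eg − bg + be,
  ∂abg = bg − ag + ab.
This gives a 27×18 integer matrix of rank 17; reducing to Smith normal form yields diagonal entries (1,1,1,1,1,1,1,1,1,1,1,1,1,1,1,1,1).

Reading off H_k = ker ∂_k / im ∂_{k+1}:

  H_0: rank C_0 − rank ∂_1 = 9 − 8 = 1, and the invariant factors of ∂_1 are all 1, so H_0 = Z.
  H_1: rank ker ∂_1 − rank ∂_2 = (27 − 8) − 17 = 2, and the invariant factors of ∂_2 are all 1, so H_1 = Z^2.
  H_2: rank ker ∂_2 − rank ∂_3 = (18 − 17) − 0 = 1, and there is no ∂_3, so H_2 = Z.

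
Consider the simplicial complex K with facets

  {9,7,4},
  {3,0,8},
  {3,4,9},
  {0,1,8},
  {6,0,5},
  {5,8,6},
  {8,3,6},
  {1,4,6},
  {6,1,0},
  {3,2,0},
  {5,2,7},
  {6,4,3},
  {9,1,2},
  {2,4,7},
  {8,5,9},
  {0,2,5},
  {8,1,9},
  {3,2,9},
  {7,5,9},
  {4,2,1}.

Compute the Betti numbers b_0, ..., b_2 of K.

Order the vertices as 0 < 1 < 2 < 3 < 4 < 5 < 6 < 7 < 8 < 9. Listing each simplex with vertices in this order, K has dimension 2 with simplices:

  0-simplices (10): [0], [1], [2], [3], [4], [5], [6], [7], [8], [9]
  1-simplices (30): (30 of them)
  2-simplices (20): (20 of them)

so the chain groups are C_0 ≅ Z^10, C_1 ≅ Z^30, C_2 ≅ Z^20.

Boundary ∂_1: C_1 → C_0 maps an edge to its endpoints' difference, ∂[p,q] = q − p. For instance
  ∂[1,8] = [8] − [1].
The resulting 10×30 matrix has rank 9, and its Smith normal form has invariant factors (1,1,1,1,1,1,1,1,1).

∂_2: C_2 → C_1 maps a triangle to the signed sum of its edges. For instance
  ∂[2,3,9] = [3,9] − [2,9] + [2,3],
  ∂[4,7,9] = [7,9] − [4,9] + [4,7].
As a 30×20 matrix over Z this has rank 20, with invariant factors (1,1,1,1,1,1,1,1,1,1,1,1,1,1,1,1,1,1,1,2).

From H_k ≅ ker(∂_k) / im(∂_{k+1}) we obtain:

  H_0: rank C_0 − rank ∂_1 = 10 − 9 = 1, and the invariant factors of ∂_1 are all 1, so H_0 = Z.
  H_1: rank ker ∂_1 − rank ∂_2 = (30 − 9) − 20 = 1, and ∂_2 has invariant factor 2 > 1, so H_1 = Z ⊕ Z/2.
  H_2: rank ker ∂_2 − rank ∂_3 = (20 − 20) − 0 = 0, and there is no ∂_3, so H_2 = 0.

Hence the Betti numbers are b_0 = 1, b_1 = 1, b_2 = 0.

b_0 = 1, b_1 = 1, b_2 = 0.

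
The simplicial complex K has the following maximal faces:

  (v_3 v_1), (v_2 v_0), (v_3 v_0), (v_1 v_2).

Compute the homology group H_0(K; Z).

K has 4 vertices, 4 edges.
rank ∂_0 = 0, rank ∂_1 = 3 ⇒ b_0 = 4 − 0 − 3 = 1; all invariant factors of ∂_1 are 1 so no torsion. So H_0 = Z.

H_0 ≅ Z.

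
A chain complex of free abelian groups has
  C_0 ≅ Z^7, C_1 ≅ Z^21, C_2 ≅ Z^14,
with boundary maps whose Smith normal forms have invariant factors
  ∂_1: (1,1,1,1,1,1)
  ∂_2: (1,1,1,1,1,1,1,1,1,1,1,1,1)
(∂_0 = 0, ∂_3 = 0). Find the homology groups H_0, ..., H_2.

H_0: b_0 = 7 − 0 − 6 = 1; torsion from ∂_1 factors > 1: none. So H_0 = Z.
H_1: b_1 = 21 − 6 − 13 = 2; torsion from ∂_2 factors > 1: none. So H_1 = Z^2.
H_2: b_2 = 14 − 13 − 0 = 1; torsion from ∂_3 factors > 1: none. So H_2 = Z.

H_0 = Z,  H_1 = Z^2,  H_2 = Z.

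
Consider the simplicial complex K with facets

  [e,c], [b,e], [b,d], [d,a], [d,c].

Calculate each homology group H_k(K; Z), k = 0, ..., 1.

Order the vertices as a < b < c < d < e. Listing each simplex with vertices in this order, K has dimension 1 with simplices:

  0-simplices (5): a, b, c, d, e
  1-simplices (5): ad, bd, be, cd, ce

Hence C_0 ≅ Z^5, C_1 ≅ Z^5.

The boundary map ∂_1: C_1 → C_0 is given by ∂[p,q] = [q] − [p].
The 5×5 boundary matrix has rank 4 and Smith normal form diag(1,1,1,1).

From H_k ≅ ker(∂_k) / im(∂_{k+1}) we obtain:

  H_0: rank C_0 − rank ∂_1 = 5 − 4 = 1, and the invariant factors of ∂_1 are all 1, so H_0 ≅ Z.
  H_1: rank ker ∂_1 − rank ∂_2 = (5 − 4) − 0 = 1, and there is no ∂_2, so H_1 ≅ Z.

H_0 = Z,  H_1 = Z.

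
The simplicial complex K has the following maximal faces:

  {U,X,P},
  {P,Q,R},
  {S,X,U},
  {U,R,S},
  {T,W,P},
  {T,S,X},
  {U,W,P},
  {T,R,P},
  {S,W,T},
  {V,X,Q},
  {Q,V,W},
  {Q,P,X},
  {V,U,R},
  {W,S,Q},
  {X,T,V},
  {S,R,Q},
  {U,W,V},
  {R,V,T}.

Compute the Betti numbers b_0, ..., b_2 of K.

K has 9 vertices, 27 edges, 18 triangles.
rank ∂_0 = 0, rank ∂_1 = 8 ⇒ b_0 = 9 − 0 − 8 = 1; all invariant factors of ∂_1 are 1 so no torsion. So H_0 ≅ Z.
rank ∂_1 = 8, rank ∂_2 = 17 ⇒ b_1 = 27 − 8 − 17 = 2; all invariant factors of ∂_2 are 1 so no torsion. So H_1 ≅ Z^2.
rank ∂_2 = 17, rank ∂_3 = 0 ⇒ b_2 = 18 − 17 − 0 = 1. So H_2 ≅ Z.

b_0 = 1, b_1 = 2, b_2 = 1.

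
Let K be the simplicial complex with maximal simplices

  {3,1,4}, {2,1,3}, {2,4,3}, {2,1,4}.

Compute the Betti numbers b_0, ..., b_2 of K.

Fix the vertex order 1 < 2 < 3 < 4 and write every simplex with vertices in increasing order. Then dim K = 2 and the simplices of K are:

  0-simplices (4): [1], [2], [3], [4]
  1-simplices (6): [1,2], [1,3], [1,4], [2,3], [2,4], [3,4]
  2-simplices (4): [1,2,3], [1,2,4], [1,3,4], [2,3,4]

giving chain groups C_0 ≅ Z^4, C_1 ≅ Z^6, C_2 ≅ Z^4.

The boundary map ∂_1: C_1 → C_0 maps an edge to its endpoints' difference, ∂[p,q] = q − p. For instance
  ∂[2,3] = [3] − [2].
As a 4×6 matrix over Z this has rank 3, with invariant factors (1,1,1).

The boundary map ∂_2: C_2 → C_1 acts by ∂[p,q,r] = [q,r] − [p,r] + [p,q]. For instance
  ∂[2,3,4] = [3,4] − [2,4] + [2,3],
  ∂[1,2,3] = [2,3] − [1,3] + [1,2].
The resulting 6×4 matrix has rank 3, and its Smith normal form has invariant factors (1,1,1).

From H_k ≅ ker(∂_k) / im(∂_{k+1}) we obtain:

  H_0: rank C_0 − rank ∂_1 = 4 − 3 = 1, and the invariant factors of ∂_1 are all 1, so H_0 ≅ Z.
  H_1: rank ker ∂_1 − rank ∂_2 = (6 − 3) − 3 = 0, and the invariant factors of ∂_2 are all 1, so H_1 ≅ 0.
  H_2: rank ker ∂_2 − rank ∂_3 = (4 − 3) − 0 = 1, and there is no ∂_3, so H_2 ≅ Z.

Hence the Betti numbers are b_0 = 1, b_1 = 0, b_2 = 1.

b_0 = 1, b_1 = 0, b_2 = 1.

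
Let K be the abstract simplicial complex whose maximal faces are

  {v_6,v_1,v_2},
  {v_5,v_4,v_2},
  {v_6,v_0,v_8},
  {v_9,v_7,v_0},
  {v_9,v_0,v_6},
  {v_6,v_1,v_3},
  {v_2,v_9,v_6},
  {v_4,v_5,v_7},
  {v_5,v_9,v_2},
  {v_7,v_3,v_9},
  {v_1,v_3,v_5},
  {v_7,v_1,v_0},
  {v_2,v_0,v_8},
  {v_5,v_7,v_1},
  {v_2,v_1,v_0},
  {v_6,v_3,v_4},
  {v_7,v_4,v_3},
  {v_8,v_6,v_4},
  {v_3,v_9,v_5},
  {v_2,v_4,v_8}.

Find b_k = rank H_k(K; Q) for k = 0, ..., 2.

K has 10 vertices, 30 edges, 20 triangles.
rank ∂_0 = 0, rank ∂_1 = 9 ⇒ b_0 = 10 − 0 − 9 = 1; all invariant factors of ∂_1 are 1 so no torsion. So H_0 ≅ Z.
rank ∂_1 = 9, rank ∂_2 = 20 ⇒ b_1 = 30 − 9 − 20 = 1; ∂_2 has invariant factor(s) [2] giving torsion. So H_1 ≅ Z × Z/2.
rank ∂_2 = 20, rank ∂_3 = 0 ⇒ b_2 = 20 − 20 − 0 = 0. So H_2 ≅ 0.

b_0 = 1, b_1 = 1, b_2 = 0.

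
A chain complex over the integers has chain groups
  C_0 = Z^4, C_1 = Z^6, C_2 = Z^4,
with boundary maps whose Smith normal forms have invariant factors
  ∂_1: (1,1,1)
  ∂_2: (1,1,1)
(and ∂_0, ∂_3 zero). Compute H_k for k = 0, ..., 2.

H_0 = Z,  H_1 = 0,  H_2 = Z.

H_0: b_0 = 4 − 0 − 3 = 1; torsion from ∂_1 factors > 1: none. So H_0 = Z.
H_1: b_1 = 6 − 3 − 3 = 0; torsion from ∂_2 factors > 1: none. So H_1 = 0.
H_2: b_2 = 4 − 3 − 0 = 1; torsion from ∂_3 factors > 1: none. So H_2 = Z.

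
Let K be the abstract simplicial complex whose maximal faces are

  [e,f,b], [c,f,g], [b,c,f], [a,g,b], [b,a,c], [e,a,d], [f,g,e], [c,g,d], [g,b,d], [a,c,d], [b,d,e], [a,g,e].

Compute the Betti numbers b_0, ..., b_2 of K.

Take the total order a < b < c < d < e < f < g on the vertex set. Then K (dimension 2) consists of the simplices:

  0-simplices (7): a, b, c, d, e, f, g
  1-simplices (18): ab, ac, ad, ae, ag, bc, bd, be, bf, bg, cd, cf, cg, de, dg, ef, eg, fg
  2-simplices (12): abc, abg, acd, ade, aeg, bcf, bde, bdg, bef, cdg, cfg, efg

giving chain groups C_0 ≅ Z^7, C_1 ≅ Z^18, C_2 ≅ Z^12.

Boundary ∂_1: C_1 → C_0 is given by ∂[p,q] = [q] − [p]. For instance
  ∂cd = d − c.
The 7×18 boundary matrix has rank 6 and Smith normal form diag(1,1,1,1,1,1).

∂_2: C_2 → C_1 maps a triangle to the signed sum of its edges. For instance
  ∂efg = fg − eg + ef,
  ∂bdg = dg − bg + bd.
As a 18×12 matrix over Z this has rank 12, with invariant factors (1,1,1,1,1,1,1,1,1,1,1,2).

Now H_k = ker ∂_k / im ∂_{k+1}, so:

  H_0: rank C_0 − rank ∂_1 = 7 − 6 = 1, and the invariant factors of ∂_1 are all 1, so H_0 ≅ Z.
  H_1: rank ker ∂_1 − rank ∂_2 = (18 − 6) − 12 = 0, and ∂_2 has invariant factor 2 > 1, so H_1 ≅ Z/2.
  H_2: rank ker ∂_2 − rank ∂_3 = (12 − 12) − 0 = 0, and there is no ∂_3, so H_2 ≅ 0.

(K is a triangulation of the real projective plane RP^2.)

Hence the Betti numbers are b_0 = 1, b_1 = 0, b_2 = 0.

b_0 = 1, b_1 = 0, b_2 = 0.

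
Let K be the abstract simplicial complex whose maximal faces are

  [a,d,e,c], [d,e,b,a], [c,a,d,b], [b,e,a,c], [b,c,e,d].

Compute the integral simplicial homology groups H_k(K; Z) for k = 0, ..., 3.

Fix the vertex order a < b < c < d < e and write every simplex with vertices in increasing order. Then dim K = 3 and the simplices of K are:

  0-simplices (5): a, b, c, d, e
  1-simplices (10): ab, ac, ad, ae, bc, bd, be, cd, ce, de
  2-simplices (10): abc, abd, abe, acd, ace, ade, bcd, bce, bde, cde
  3-simplices (5): abcd, abce, abde, acde, bcde

Hence C_0 ≅ Z^5, C_1 ≅ Z^10, C_2 ≅ Z^10, C_3 ≅ Z^5.

The boundary map ∂_1: C_1 → C_0 is given by ∂[p,q] = [q] − [p]. For instance
  ∂ab = b − a.
As a 5×10 matrix over Z this has rank 4, with invariant factors (1,1,1,1).

∂_2: C_2 → C_1 acts by ∂[p,q,r] = [q,r] − [p,r] + [p,q]. For instance
  ∂ade = de − ae + ad,
  ∂abe = be − ae + ab.
The resulting 10×10 matrix has rank 6, and its Smith normal form has invariant factors (1,1,1,1,1,1).

∂_3: C_3 → C_2 sends each 3-simplex σ to the alternating sum Σ_i (−1)^i (σ with its i-th vertex removed). For instance
  ∂bcde = cde − bde + bce − bcd,
  ∂acde = cde − ade + ace − acd.
As a 10×5 matrix over Z this has rank 4, with invariant factors (1,1,1,1).

Reading off H_k = ker ∂_k / im ∂_{k+1}:

  H_0: rank C_0 − rank ∂_1 = 5 − 4 = 1, and the invariant factors of ∂_1 are all 1, so H_0 ≅ Z.
  H_1: rank ker ∂_1 − rank ∂_2 = (10 − 4) − 6 = 0, and the invariant factors of ∂_2 are all 1, so H_1 ≅ 0.
  H_2: rank ker ∂_2 − rank ∂_3 = (10 − 6) − 4 = 0, and the invariant factors of ∂_3 are all 1, so H_2 ≅ 0.
  H_3: rank ker ∂_3 − rank ∂_4 = (5 − 4) − 0 = 1, and there is no ∂_4, so H_3 ≅ Z.

H_0 = Z,  H_1 = 0,  H_2 = 0,  H_3 = Z.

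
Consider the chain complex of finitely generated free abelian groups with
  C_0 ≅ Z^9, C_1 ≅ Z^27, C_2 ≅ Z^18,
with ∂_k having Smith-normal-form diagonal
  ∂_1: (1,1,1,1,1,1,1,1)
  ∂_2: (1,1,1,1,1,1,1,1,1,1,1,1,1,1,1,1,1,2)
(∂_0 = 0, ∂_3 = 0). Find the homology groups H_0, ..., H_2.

H_0: b_0 = 9 − 0 − 8 = 1; torsion from ∂_1 factors > 1: none. So H_0 = Z.
H_1: b_1 = 27 − 8 − 18 = 1; torsion from ∂_2 factors > 1: [2]. So H_1 = Z × Z/2.
H_2: b_2 = 18 − 18 − 0 = 0; torsion from ∂_3 factors > 1: none. So H_2 = 0.

H_0 = Z,  H_1 = Z × Z/2,  H_2 = 0.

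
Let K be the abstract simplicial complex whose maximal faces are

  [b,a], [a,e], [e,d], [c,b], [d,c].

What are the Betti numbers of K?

b_0 = 1, b_1 = 1.

Order the vertices as a < b < c < d < e. Listing each simplex with vertices in this order, K has dimension 1 with simplices:

  0-simplices (5): a, b, c, d, e
  1-simplices (5): ab, ae, bc, cd, de

Hence C_0 ≅ Z^5, C_1 ≅ Z^5.

Boundary ∂_1: C_1 → C_0 maps an edge to its endpoints' difference, ∂[p,q] = q − p.
The 5×5 boundary matrix has rank 4 and Smith normal form diag(1,1,1,1).

From H_k ≅ ker(∂_k) / im(∂_{k+1}) we obtain:

  H_0: rank C_0 − rank ∂_1 = 5 − 4 = 1, and the invariant factors of ∂_1 are all 1, so H_0 ≅ Z.
  H_1: rank ker ∂_1 − rank ∂_2 = (5 − 4) − 0 = 1, and there is no ∂_2, so H_1 ≅ Z.

(K is a triangulation of the circle S^1.)

Hence the Betti numbers are b_0 = 1, b_1 = 1.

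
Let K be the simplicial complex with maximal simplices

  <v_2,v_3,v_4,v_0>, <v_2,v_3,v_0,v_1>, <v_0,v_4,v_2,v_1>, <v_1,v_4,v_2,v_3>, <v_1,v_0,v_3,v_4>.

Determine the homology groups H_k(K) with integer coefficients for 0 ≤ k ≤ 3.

H_0 = Z,  H_1 = 0,  H_2 = 0,  H_3 = Z.

Fix the vertex order v_0 < v_1 < v_2 < v_3 < v_4 and write every simplex with vertices in increasing order. Then dim K = 3 and the simplices of K are:

  0-simplices (5): [v_0], [v_1], [v_2], [v_3], [v_4]
  1-simplices (10): [v_0,v_1], [v_0,v_2], [v_0,v_3], [v_0,v_4], [v_1,v_2], [v_1,v_3], [v_1,v_4], [v_2,v_3], [v_2,v_4], [v_3,v_4]
  2-simplices (10): [v_0,v_1,v_2], [v_0,v_1,v_3], [v_0,v_1,v_4], [v_0,v_2,v_3], [v_0,v_2,v_4], [v_0,v_3,v_4], [v_1,v_2,v_3], [v_1,v_2,v_4], [v_1,v_3,v_4], [v_2,v_3,v_4]
  3-simplices (5): [v_0,v_1,v_2,v_3], [v_0,v_1,v_2,v_4], [v_0,v_1,v_3,v_4], [v_0,v_2,v_3,v_4], [v_1,v_2,v_3,v_4]

giving chain groups C_0 ≅ Z^5, C_1 ≅ Z^10, C_2 ≅ Z^10, C_3 ≅ Z^5.

∂_1: C_1 → C_0 is given by ∂[p,q] = [q] − [p].
As a 5×10 matrix over Z this has rank 4, with invariant factors (1,1,1,1).

The boundary map ∂_2: C_2 → C_1 acts by ∂[p,q,r] = [q,r] − [p,r] + [p,q]. For instance
  ∂[v_0,v_1,v_4] = [v_1,v_4] − [v_0,v_4] + [v_0,v_1],
  ∂[v_0,v_1,v_3] = [v_1,v_3] − [v_0,v_3] + [v_0,v_1].
The resulting 10×10 matrix has rank 6, and its Smith normal form has invariant factors (1,1,1,1,1,1).

∂_3: C_3 → C_2 sends each 3-simplex σ to the alternating sum Σ_i (−1)^i (σ with its i-th vertex removed). For instance
  ∂[v_1,v_2,v_3,v_4] = [v_2,v_3,v_4] − [v_1,v_3,v_4] + [v_1,v_2,v_4] − [v_1,v_2,v_3],
  ∂[v_0,v_1,v_2,v_4] = [v_1,v_2,v_4] − [v_0,v_2,v_4] + [v_0,v_1,v_4] − [v_0,v_1,v_2].
The resulting 10×5 matrix has rank 4, and its Smith normal form has invariant factors (1,1,1,1).

From H_k ≅ ker(∂_k) / im(∂_{k+1}) we obtain:

  H_0: rank C_0 − rank ∂_1 = 5 − 4 = 1, and the invariant factors of ∂_1 are all 1, so H_0 ≅ Z.
  H_1: rank ker ∂_1 − rank ∂_2 = (10 − 4) − 6 = 0, and the invariant factors of ∂_2 are all 1, so H_1 ≅ 0.
  H_2: rank ker ∂_2 − rank ∂_3 = (10 − 6) − 4 = 0, and the invariant factors of ∂_3 are all 1, so H_2 ≅ 0.
  H_3: rank ker ∂_3 − rank ∂_4 = (5 − 4) − 0 = 1, and there is no ∂_4, so H_3 ≅ Z.

As a check, the Euler characteristic is 5 − 10 + 10 − 5 = 0, which agrees with 1 − 0 + 0 − 1 = 0.
(K is a triangulation of the 3-sphere S^3.)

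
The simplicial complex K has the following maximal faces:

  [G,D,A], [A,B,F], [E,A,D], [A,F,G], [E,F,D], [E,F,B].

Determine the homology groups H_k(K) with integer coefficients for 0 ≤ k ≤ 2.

Take the total order A < B < D < E < F < G on the vertex set. Then K (dimension 2) consists of the simplices:

  0-simplices (6): A, B, D, E, F, G
  1-simplices (12): AB, AD, AE, AF, AG, BE, BF, DE, DF, DG, EF, FG
  2-simplices (6): ABF, ADE, ADG, AFG, BEF, DEF

so the chain groups are C_0 ≅ Z^6, C_1 ≅ Z^12, C_2 ≅ Z^6.

The boundary map ∂_1: C_1 → C_0 sends each edge [p,q] (with p < q) to q − p.
As a 6×12 matrix over Z this has rank 5, with invariant factors (1,1,1,1,1).

The boundary map ∂_2: C_2 → C_1 sends each 2-simplex [p,q,r] to [q,r] − [p,r] + [p,q]. For instance
  ∂AFG = FG − AG + AF,
  ∂BEF = EF − BF + BE.
The resulting 12×6 matrix has rank 6, and its Smith normal form has invariant factors (1,1,1,1,1,1).

Computing H_k = (kernel of ∂_k) / (image of ∂_{k+1}):

  H_0: rank C_0 − rank ∂_1 = 6 − 5 = 1, and the invariant factors of ∂_1 are all 1, so H_0 ≅ Z.
  H_1: rank ker ∂_1 − rank ∂_2 = (12 − 5) − 6 = 1, and the invariant factors of ∂_2 are all 1, so H_1 ≅ Z.
  H_2: rank ker ∂_2 − rank ∂_3 = (6 − 6) − 0 = 0, and there is no ∂_3, so H_2 ≅ 0.

H_0 ≅ Z,  H_1 ≅ Z,  H_2 = 0.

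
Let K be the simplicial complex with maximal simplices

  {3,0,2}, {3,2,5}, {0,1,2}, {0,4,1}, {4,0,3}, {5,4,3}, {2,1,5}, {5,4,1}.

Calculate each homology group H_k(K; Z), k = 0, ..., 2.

Order the vertices as 0 < 1 < 2 < 3 < 4 < 5. Listing each simplex with vertices in this order, K has dimension 2 with simplices:

  0-simplices (6): [0], [1], [2], [3], [4], [5]
  1-simplices (12): [0,1], [0,2], [0,3], [0,4], [1,2], [1,4], [1,5], [2,3], [2,5], [3,4], [3,5], [4,5]
  2-simplices (8): [0,1,2], [0,1,4], [0,2,3], [0,3,4], [1,2,5], [1,4,5], [2,3,5], [3,4,5]

giving chain groups C_0 ≅ Z^6, C_1 ≅ Z^12, C_2 ≅ Z^8.

∂_1: C_1 → C_0 sends each edge [p,q] (with p < q) to q − p.
This gives a 6×12 integer matrix of rank 5; reducing to Smith normal form yields diagonal entries (1,1,1,1,1).

Boundary ∂_2: C_2 → C_1 maps a triangle to the signed sum of its edges. For instance
  ∂[0,2,3] = [2,3] − [0,3] + [0,2],
  ∂[3,4,5] = [4,5] − [3,5] + [3,4].
As a 12×8 matrix over Z this has rank 7, with invariant factors (1,1,1,1,1,1,1).

From H_k ≅ ker(∂_k) / im(∂_{k+1}) we obtain:

  H_0: rank C_0 − rank ∂_1 = 6 − 5 = 1, and the invariant factors of ∂_1 are all 1, so H_0 = Z.
  H_1: rank ker ∂_1 − rank ∂_2 = (12 − 5) − 7 = 0, and the invariant factors of ∂_2 are all 1, so H_1 = 0.
  H_2: rank ker ∂_2 − rank ∂_3 = (8 − 7) − 0 = 1, and there is no ∂_3, so H_2 = Z.

As a check, the Euler characteristic is 6 − 12 + 8 = 2, which agrees with 1 − 0 + 1 = 2.
(K is a triangulation of the 2-sphere S^2.)

H_0 = Z,  H_1 = 0,  H_2 = Z.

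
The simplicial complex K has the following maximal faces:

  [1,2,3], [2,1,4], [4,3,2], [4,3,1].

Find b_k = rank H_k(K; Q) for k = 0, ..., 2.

Fix the vertex order 1 < 2 < 3 < 4 and write every simplex with vertices in increasing order. Then dim K = 2 and the simplices of K are:

  0-simplices (4): [1], [2], [3], [4]
  1-simplices (6): [1,2], [1,3], [1,4], [2,3], [2,4], [3,4]
  2-simplices (4): [1,2,3], [1,2,4], [1,3,4], [2,3,4]

Hence C_0 ≅ Z^4, C_1 ≅ Z^6, C_2 ≅ Z^4.

The boundary map ∂_1: C_1 → C_0 maps an edge to its endpoints' difference, ∂[p,q] = q − p. For instance
  ∂[1,4] = [4] − [1].
The resulting 4×6 matrix has rank 3, and its Smith normal form has invariant factors (1,1,1).

The boundary map ∂_2: C_2 → C_1 acts by ∂[p,q,r] = [q,r] − [p,r] + [p,q]. For instance
  ∂[1,2,4] = [2,4] − [1,4] + [1,2],
  ∂[1,3,4] = [3,4] − [1,4] + [1,3].
This gives a 6×4 integer matrix of rank 3; reducing to Smith normal form yields diagonal entries (1,1,1).

From H_k ≅ ker(∂_k) / im(∂_{k+1}) we obtain:

  H_0: rank C_0 − rank ∂_1 = 4 − 3 = 1, and the invariant factors of ∂_1 are all 1, so H_0 = Z.
  H_1: rank ker ∂_1 − rank ∂_2 = (6 − 3) − 3 = 0, and the invariant factors of ∂_2 are all 1, so H_1 = 0.
  H_2: rank ker ∂_2 − rank ∂_3 = (4 − 3) − 0 = 1, and there is no ∂_3, so H_2 = Z.

(K is a triangulation of the 2-sphere S^2.)

Hence the Betti numbers are b_0 = 1, b_1 = 0, b_2 = 1.

b_0 = 1, b_1 = 0, b_2 = 1.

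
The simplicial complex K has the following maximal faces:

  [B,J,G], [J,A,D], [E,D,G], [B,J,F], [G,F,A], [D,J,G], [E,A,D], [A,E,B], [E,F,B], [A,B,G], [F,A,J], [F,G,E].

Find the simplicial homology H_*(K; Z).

H_0 = Z,  H_1 = Z/2Z,  H_2 = 0.

Fix the vertex order A < B < D < E < F < G < J and write every simplex with vertices in increasing order. Then dim K = 2 and the simplices of K are:

  0-simplices (7): A, B, D, E, F, G, J
  1-simplices (18): AB, AD, AE, AF, AG, AJ, BE, BF, BG, BJ, DE, DG, DJ, EF, EG, FG, FJ, GJ
  2-simplices (12): ABE, ABG, ADE, ADJ, AFG, AFJ, BEF, BFJ, BGJ, DEG, DGJ, EFG

giving chain groups C_0 ≅ Z^7, C_1 ≅ Z^18, C_2 ≅ Z^12.

The boundary map ∂_1: C_1 → C_0 is given by ∂[p,q] = [q] − [p]. For instance
  ∂DG = G − D.
As a 7×18 matrix over Z this has rank 6, with invariant factors (1,1,1,1,1,1).

Boundary ∂_2: C_2 → C_1 sends each 2-simplex [p,q,r] to [q,r] − [p,r] + [p,q]. For instance
  ∂BEF = EF − BF + BE,
  ∂ADE = DE − AE + AD.
This gives a 18×12 integer matrix of rank 12; reducing to Smith normal form yields diagonal entries (1,1,1,1,1,1,1,1,1,1,1,2).

Computing H_k = (kernel of ∂_k) / (image of ∂_{k+1}):

  H_0: rank C_0 − rank ∂_1 = 7 − 6 = 1, and the invariant factors of ∂_1 are all 1, so H_0 ≅ Z.
  H_1: rank ker ∂_1 − rank ∂_2 = (18 − 6) − 12 = 0, and ∂_2 has invariant factor 2 > 1, so H_1 ≅ Z/2Z.
  H_2: rank ker ∂_2 − rank ∂_3 = (12 − 12) − 0 = 0, and there is no ∂_3, so H_2 ≅ 0.

As a check, the Euler characteristic is 7 − 18 + 12 = 1, which agrees with 1 − 0 + 0 = 1.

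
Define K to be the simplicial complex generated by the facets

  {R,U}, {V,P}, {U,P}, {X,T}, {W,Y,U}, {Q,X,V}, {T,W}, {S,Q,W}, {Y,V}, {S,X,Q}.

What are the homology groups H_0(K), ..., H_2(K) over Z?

K has 10 vertices, 16 edges, 4 triangles.
rank ∂_0 = 0, rank ∂_1 = 9 ⇒ b_0 = 10 − 0 − 9 = 1; all invariant factors of ∂_1 are 1 so no torsion. So H_0 = Z.
rank ∂_1 = 9, rank ∂_2 = 4 ⇒ b_1 = 16 − 9 − 4 = 3; all invariant factors of ∂_2 are 1 so no torsion. So H_1 = Z^3.
rank ∂_2 = 4, rank ∂_3 = 0 ⇒ b_2 = 4 − 4 − 0 = 0. So H_2 = 0.

H_0 ≅ Z,  H_1 ≅ Z^3,  H_2 = 0.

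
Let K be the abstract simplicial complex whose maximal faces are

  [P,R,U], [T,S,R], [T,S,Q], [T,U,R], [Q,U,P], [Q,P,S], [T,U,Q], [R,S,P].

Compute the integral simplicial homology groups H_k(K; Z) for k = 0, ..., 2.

Order the vertices as P < Q < R < S < T < U. Listing each simplex with vertices in this order, K has dimension 2 with simplices:

  0-simplices (6): P, Q, R, S, T, U
  1-simplices (12): PQ, PR, PS, PU, QS, QT, QU, RS, RT, RU, ST, TU
  2-simplices (8): PQS, PQU, PRS, PRU, QST, QTU, RST, RTU

so the chain groups are C_0 ≅ Z^6, C_1 ≅ Z^12, C_2 ≅ Z^8.

Boundary ∂_1: C_1 → C_0 is given by ∂[p,q] = [q] − [p]. For instance
  ∂PU = U − P.
The 6×12 boundary matrix has rank 5 and Smith normal form diag(1,1,1,1,1).

∂_2: C_2 → C_1 acts by ∂[p,q,r] = [q,r] − [p,r] + [p,q]. For instance
  ∂PQU = QU − PU + PQ,
  ∂PRU = RU − PU + PR.
This gives a 12×8 integer matrix of rank 7; reducing to Smith normal form yields diagonal entries (1,1,1,1,1,1,1).

Computing H_k = (kernel of ∂_k) / (image of ∂_{k+1}):

  H_0: rank C_0 − rank ∂_1 = 6 − 5 = 1, and the invariant factors of ∂_1 are all 1, so H_0 ≅ Z.
  H_1: rank ker ∂_1 − rank ∂_2 = (12 − 5) − 7 = 0, and the invariant factors of ∂_2 are all 1, so H_1 ≅ 0.
  H_2: rank ker ∂_2 − rank ∂_3 = (8 − 7) − 0 = 1, and there is no ∂_3, so H_2 ≅ Z.

As a check, the Euler characteristic is 6 − 12 + 8 = 2, which agrees with 1 − 0 + 1 = 2.

H_0 ≅ Z,  H_1 = 0,  H_2 ≅ Z.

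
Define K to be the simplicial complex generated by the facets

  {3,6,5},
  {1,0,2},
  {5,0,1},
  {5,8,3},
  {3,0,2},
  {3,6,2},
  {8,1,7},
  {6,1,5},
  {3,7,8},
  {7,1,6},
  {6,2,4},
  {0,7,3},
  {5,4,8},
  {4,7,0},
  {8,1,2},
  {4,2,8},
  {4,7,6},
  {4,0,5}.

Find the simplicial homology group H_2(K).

H_2 = Z.

Take the total order 0 < 1 < 2 < 3 < 4 < 5 < 6 < 7 < 8 on the vertex set. Then K (dimension 2) consists of the simplices:

  0-simplices (9): [0], [1], [2], [3], [4], [5], [6], [7], [8]
  1-simplices (27): (27 of them)
  2-simplices (18): [0,1,2], [0,1,5], [0,2,3], [0,3,7], [0,4,5], [0,4,7], [1,2,8], [1,5,6], [1,6,7], [1,7,8], [2,3,6], [2,4,6], [2,4,8], [3,5,6], [3,5,8], [3,7,8], [4,5,8], [4,6,7]

giving chain groups C_0 ≅ Z^9, C_1 ≅ Z^27, C_2 ≅ Z^18.

Boundary ∂_1: C_1 → C_0 is given by ∂[p,q] = [q] − [p]. For instance
  ∂[1,5] = [5] − [1].
This gives a 9×27 integer matrix of rank 8; reducing to Smith normal form yields diagonal entries (1,1,1,1,1,1,1,1).

The boundary map ∂_2: C_2 → C_1 maps a triangle to the signed sum of its edges. For instance
  ∂[2,4,6] = [4,6] − [2,6] + [2,4],
  ∂[4,6,7] = [6,7] − [4,7] + [4,6].
This gives a 27×18 integer matrix of rank 17; reducing to Smith normal form yields diagonal entries (1,1,1,1,1,1,1,1,1,1,1,1,1,1,1,1,1).

From H_k ≅ ker(∂_k) / im(∂_{k+1}) we obtain:

  H_2: rank ker ∂_2 − rank ∂_3 = (18 − 17) − 0 = 1, and there is no ∂_3, so H_2 ≅ Z.

(K is a triangulation of the torus T^2.)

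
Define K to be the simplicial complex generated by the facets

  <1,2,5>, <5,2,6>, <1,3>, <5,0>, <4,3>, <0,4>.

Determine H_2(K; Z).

Order the vertices as 0 < 1 < 2 < 3 < 4 < 5 < 6. Listing each simplex with vertices in this order, K has dimension 2 with simplices:

  0-simplices (7): [0], [1], [2], [3], [4], [5], [6]
  1-simplices (9): [0,4], [0,5], [1,2], [1,3], [1,5], [2,5], [2,6], [3,4], [5,6]
  2-simplices (2): [1,2,5], [2,5,6]

Hence C_0 ≅ Z^7, C_1 ≅ Z^9, C_2 ≅ Z^2.

∂_1: C_1 → C_0 sends each edge [p,q] (with p < q) to q − p.
As a 7×9 matrix over Z this has rank 6, with invariant factors (1,1,1,1,1,1).

The boundary map ∂_2: C_2 → C_1 acts by ∂[p,q,r] = [q,r] − [p,r] + [p,q]. For instance
  ∂[2,5,6] = [5,6] − [2,6] + [2,5],
  ∂[1,2,5] = [2,5] − [1,5] + [1,2].
This gives a 9×2 integer matrix of rank 2; reducing to Smith normal form yields diagonal entries (1,1).

Reading off H_k = ker ∂_k / im ∂_{k+1}:

  H_2: rank ker ∂_2 − rank ∂_3 = (2 − 2) − 0 = 0, and there is no ∂_3, so H_2 = 0.

H_2 ≅ 0.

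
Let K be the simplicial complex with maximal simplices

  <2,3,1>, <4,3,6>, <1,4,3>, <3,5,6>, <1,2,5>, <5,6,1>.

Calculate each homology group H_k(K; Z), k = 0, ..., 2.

H_0 ≅ Z,  H_1 ≅ Z,  H_2 = 0.

Take the total order 1 < 2 < 3 < 4 < 5 < 6 on the vertex set. Then K (dimension 2) consists of the simplices:

  0-simplices (6): [1], [2], [3], [4], [5], [6]
  1-simplices (12): [1,2], [1,3], [1,4], [1,5], [1,6], [2,3], [2,5], [3,4], [3,5], [3,6], [4,6], [5,6]
  2-simplices (6): [1,2,3], [1,2,5], [1,3,4], [1,5,6], [3,4,6], [3,5,6]

giving chain groups C_0 ≅ Z^6, C_1 ≅ Z^12, C_2 ≅ Z^6.

∂_1: C_1 → C_0 maps an edge to its endpoints' difference, ∂[p,q] = q − p. For instance
  ∂[2,5] = [5] − [2].
This gives a 6×12 integer matrix of rank 5; reducing to Smith normal form yields diagonal entries (1,1,1,1,1).

Boundary ∂_2: C_2 → C_1 sends each 2-simplex [p,q,r] to [q,r] − [p,r] + [p,q]. For instance
  ∂[1,3,4] = [3,4] − [1,4] + [1,3],
  ∂[1,2,5] = [2,5] − [1,5] + [1,2].
As a 12×6 matrix over Z this has rank 6, with invariant factors (1,1,1,1,1,1).

Computing H_k = (kernel of ∂_k) / (image of ∂_{k+1}):

  H_0: rank C_0 − rank ∂_1 = 6 − 5 = 1, and the invariant factors of ∂_1 are all 1, so H_0 = Z.
  H_1: rank ker ∂_1 − rank ∂_2 = (12 − 5) − 6 = 1, and the invariant factors of ∂_2 are all 1, so H_1 = Z.
  H_2: rank ker ∂_2 − rank ∂_3 = (6 − 6) − 0 = 0, and there is no ∂_3, so H_2 = 0.

As a check, the Euler characteristic is 6 − 12 + 6 = 0, which agrees with 1 − 1 + 0 = 0.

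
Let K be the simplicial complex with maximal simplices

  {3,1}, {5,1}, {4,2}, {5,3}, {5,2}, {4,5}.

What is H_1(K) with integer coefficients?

Order the vertices as 1 < 2 < 3 < 4 < 5. Listing each simplex with vertices in this order, K has dimension 1 with simplices:

  0-simplices (5): [1], [2], [3], [4], [5]
  1-simplices (6): [1,3], [1,5], [2,4], [2,5], [3,5], [4,5]

Hence C_0 ≅ Z^5, C_1 ≅ Z^6.

Boundary ∂_1: C_1 → C_0 maps an edge to its endpoints' difference, ∂[p,q] = q − p.
As a 5×6 matrix over Z this has rank 4, with invariant factors (1,1,1,1).

Computing H_k = (kernel of ∂_k) / (image of ∂_{k+1}):

  H_1: rank ker ∂_1 − rank ∂_2 = (6 − 4) − 0 = 2, and there is no ∂_2, so H_1 ≅ Z^2.

H_1 = Z^2.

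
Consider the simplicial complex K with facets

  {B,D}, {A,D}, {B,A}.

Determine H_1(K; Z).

H_1 ≅ Z.

Fix the vertex order A < B < D and write every simplex with vertices in increasing order. Then dim K = 1 and the simplices of K are:

  0-simplices (3): A, B, D
  1-simplices (3): AB, AD, BD

Hence C_0 ≅ Z^3, C_1 ≅ Z^3.

∂_1: C_1 → C_0 is given by ∂[p,q] = [q] − [p]. For instance
  ∂AB = B − A.
The resulting 3×3 matrix has rank 2, and its Smith normal form has invariant factors (1,1).

Now H_k = ker ∂_k / im ∂_{k+1}, so:

  H_1: rank ker ∂_1 − rank ∂_2 = (3 − 2) − 0 = 1, and there is no ∂_2, so H_1 = Z.

(K is a triangulation of the circle S^1.)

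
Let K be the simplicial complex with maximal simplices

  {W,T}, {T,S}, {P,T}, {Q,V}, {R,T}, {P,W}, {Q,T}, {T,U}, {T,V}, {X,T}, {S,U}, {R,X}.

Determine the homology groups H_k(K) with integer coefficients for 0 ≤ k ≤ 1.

H_0 ≅ Z,  H_1 ≅ Z^4.

Order the vertices as P < Q < R < S < T < U < V < W < X. Listing each simplex with vertices in this order, K has dimension 1 with simplices:

  0-simplices (9): P, Q, R, S, T, U, V, W, X
  1-simplices (12): PT, PW, QT, QV, RT, RX, ST, SU, TU, TV, TW, TX

so the chain groups are C_0 ≅ Z^9, C_1 ≅ Z^12.

The boundary map ∂_1: C_1 → C_0 maps an edge to its endpoints' difference, ∂[p,q] = q − p.
The resulting 9×12 matrix has rank 8, and its Smith normal form has invariant factors (1,1,1,1,1,1,1,1).

From H_k ≅ ker(∂_k) / im(∂_{k+1}) we obtain:

  H_0: rank C_0 − rank ∂_1 = 9 − 8 = 1, and the invariant factors of ∂_1 are all 1, so H_0 ≅ Z.
  H_1: rank ker ∂_1 − rank ∂_2 = (12 − 8) − 0 = 4, and there is no ∂_2, so H_1 ≅ Z^4.

(K is a triangulation of a wedge of 4 circles.)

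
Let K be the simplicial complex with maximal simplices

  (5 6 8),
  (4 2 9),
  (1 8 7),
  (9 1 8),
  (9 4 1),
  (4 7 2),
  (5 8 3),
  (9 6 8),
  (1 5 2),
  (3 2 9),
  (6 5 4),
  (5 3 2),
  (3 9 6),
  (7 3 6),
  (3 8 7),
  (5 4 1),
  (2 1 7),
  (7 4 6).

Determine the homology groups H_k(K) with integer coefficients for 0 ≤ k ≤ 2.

Fix the vertex order 1 < 2 < 3 < 4 < 5 < 6 < 7 < 8 < 9 and write every simplex with vertices in increasing order. Then dim K = 2 and the simplices of K are:

  0-simplices (9): [1], [2], [3], [4], [5], [6], [7], [8], [9]
  1-simplices (27): (27 of them)
  2-simplices (18): [1,2,5], [1,2,7], [1,4,5], [1,4,9], [1,7,8], [1,8,9], [2,3,5], [2,3,9], [2,4,7], [2,4,9], [3,5,8], [3,6,7], [3,6,9], [3,7,8], [4,5,6], [4,6,7], [5,6,8], [6,8,9]

giving chain groups C_0 ≅ Z^9, C_1 ≅ Z^27, C_2 ≅ Z^18.

The boundary map ∂_1: C_1 → C_0 sends each edge [p,q] (with p < q) to q − p.
The resulting 9×27 matrix has rank 8, and its Smith normal form has invariant factors (1,1,1,1,1,1,1,1).

The boundary map ∂_2: C_2 → C_1 acts by ∂[p,q,r] = [q,r] − [p,r] + [p,q]. For instance
  ∂[2,3,9] = [3,9] − [2,9] + [2,3],
  ∂[4,6,7] = [6,7] − [4,7] + [4,6].
The resulting 27×18 matrix has rank 18, and its Smith normal form has invariant factors (1,1,1,1,1,1,1,1,1,1,1,1,1,1,1,1,1,2).

Computing H_k = (kernel of ∂_k) / (image of ∂_{k+1}):

  H_0: rank C_0 − rank ∂_1 = 9 − 8 = 1, and the invariant factors of ∂_1 are all 1, so H_0 = Z.
  H_1: rank ker ∂_1 − rank ∂_2 = (27 − 8) − 18 = 1, and ∂_2 has invariant factor 2 > 1, so H_1 = Z × Z/2.
  H_2: rank ker ∂_2 − rank ∂_3 = (18 − 18) − 0 = 0, and there is no ∂_3, so H_2 = 0.

H_0 ≅ Z,  H_1 ≅ Z × Z/2,  H_2 = 0.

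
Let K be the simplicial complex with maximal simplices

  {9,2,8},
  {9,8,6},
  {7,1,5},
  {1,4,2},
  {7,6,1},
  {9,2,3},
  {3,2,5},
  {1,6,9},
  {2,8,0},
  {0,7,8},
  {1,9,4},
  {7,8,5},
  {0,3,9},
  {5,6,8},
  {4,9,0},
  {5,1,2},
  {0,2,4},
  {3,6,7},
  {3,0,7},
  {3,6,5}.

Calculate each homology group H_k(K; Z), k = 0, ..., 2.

Fix the vertex order 0 < 1 < 2 < 3 < 4 < 5 < 6 < 7 < 8 < 9 and write every simplex with vertices in increasing order. Then dim K = 2 and the simplices of K are:

  0-simplices (10): [0], [1], [2], [3], [4], [5], [6], [7], [8], [9]
  1-simplices (30): (30 of them)
  2-simplices (20): (20 of them)

Hence C_0 ≅ Z^10, C_1 ≅ Z^30, C_2 ≅ Z^20.

∂_1: C_1 → C_0 sends each edge [p,q] (with p < q) to q − p.
The 10×30 boundary matrix has rank 9 and Smith normal form diag(1,1,1,1,1,1,1,1,1).

The boundary map ∂_2: C_2 → C_1 sends each 2-simplex [p,q,r] to [q,r] − [p,r] + [p,q]. For instance
  ∂[1,4,9] = [4,9] − [1,9] + [1,4],
  ∂[0,2,8] = [2,8] − [0,8] + [0,2].
The 30×20 boundary matrix has rank 20 and Smith normal form diag(1,1,1,1,1,1,1,1,1,1,1,1,1,1,1,1,1,1,1,2).

From H_k ≅ ker(∂_k) / im(∂_{k+1}) we obtain:

  H_0: rank C_0 − rank ∂_1 = 10 − 9 = 1, and the invariant factors of ∂_1 are all 1, so H_0 = Z.
  H_1: rank ker ∂_1 − rank ∂_2 = (30 − 9) − 20 = 1, and ∂_2 has invariant factor 2 > 1, so H_1 = Z × Z/2.
  H_2: rank ker ∂_2 − rank ∂_3 = (20 − 20) − 0 = 0, and there is no ∂_3, so H_2 = 0.

As a check, the Euler characteristic is 10 − 30 + 20 = 0, which agrees with 1 − 1 + 0 = 0.

H_0 = Z,  H_1 = Z × Z/2,  H_2 = 0.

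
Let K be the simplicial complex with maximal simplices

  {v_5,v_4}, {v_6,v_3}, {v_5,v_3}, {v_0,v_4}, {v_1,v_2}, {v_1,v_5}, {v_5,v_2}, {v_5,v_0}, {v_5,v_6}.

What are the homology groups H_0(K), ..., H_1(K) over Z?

H_0 = Z,  H_1 = Z^3.

Fix the vertex order v_0 < v_1 < v_2 < v_3 < v_4 < v_5 < v_6 and write every simplex with vertices in increasing order. Then dim K = 1 and the simplices of K are:

  0-simplices (7): [v_0], [v_1], [v_2], [v_3], [v_4], [v_5], [v_6]
  1-simplices (9): [v_0,v_4], [v_0,v_5], [v_1,v_2], [v_1,v_5], [v_2,v_5], [v_3,v_5], [v_3,v_6], [v_4,v_5], [v_5,v_6]

Hence C_0 ≅ Z^7, C_1 ≅ Z^9.

The boundary map ∂_1: C_1 → C_0 is given by ∂[p,q] = [q] − [p]. For instance
  ∂[v_2,v_5] = [v_5] − [v_2].
This gives a 7×9 integer matrix of rank 6; reducing to Smith normal form yields diagonal entries (1,1,1,1,1,1).

From H_k ≅ ker(∂_k) / im(∂_{k+1}) we obtain:

  H_0: rank C_0 − rank ∂_1 = 7 − 6 = 1, and the invariant factors of ∂_1 are all 1, so H_0 ≅ Z.
  H_1: rank ker ∂_1 − rank ∂_2 = (9 − 6) − 0 = 3, and there is no ∂_2, so H_1 ≅ Z^3.

(K is a triangulation of a wedge of 3 circles.)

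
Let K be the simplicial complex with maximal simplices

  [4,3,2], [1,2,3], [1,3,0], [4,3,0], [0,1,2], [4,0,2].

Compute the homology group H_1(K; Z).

Order the vertices as 0 < 1 < 2 < 3 < 4. Listing each simplex with vertices in this order, K has dimension 2 with simplices:

  0-simplices (5): [0], [1], [2], [3], [4]
  1-simplices (9): [0,1], [0,2], [0,3], [0,4], [1,2], [1,3], [2,3], [2,4], [3,4]
  2-simplices (6): [0,1,2], [0,1,3], [0,2,4], [0,3,4], [1,2,3], [2,3,4]

so the chain groups are C_0 ≅ Z^5, C_1 ≅ Z^9, C_2 ≅ Z^6.

∂_1: C_1 → C_0 sends each edge [p,q] (with p < q) to q − p. For instance
  ∂[3,4] = [4] − [3].
The 5×9 boundary matrix has rank 4 and Smith normal form diag(1,1,1,1).

Boundary ∂_2: C_2 → C_1 maps a triangle to the signed sum of its edges. For instance
  ∂[1,2,3] = [2,3] − [1,3] + [1,2],
  ∂[0,2,4] = [2,4] − [0,4] + [0,2].
As a 9×6 matrix over Z this has rank 5, with invariant factors (1,1,1,1,1).

Now H_k = ker ∂_k / im ∂_{k+1}, so:

  H_1: rank ker ∂_1 − rank ∂_2 = (9 − 4) − 5 = 0, and the invariant factors of ∂_2 are all 1, so H_1 = 0.

(K is a triangulation of the 2-sphere S^2.)

H_1 = 0.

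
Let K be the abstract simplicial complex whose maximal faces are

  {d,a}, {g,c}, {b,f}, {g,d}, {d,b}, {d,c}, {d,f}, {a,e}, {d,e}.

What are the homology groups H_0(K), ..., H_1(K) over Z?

H_0 ≅ Z,  H_1 ≅ Z^3.

We work with the vertex ordering a < b < c < d < e < f < g. The simplices of K, each written with vertices in increasing order, are:

  0-simplices (7): a, b, c, d, e, f, g
  1-simplices (9): ad, ae, bd, bf, cd, cg, de, df, dg

Hence C_0 ≅ Z^7, C_1 ≅ Z^9.

The boundary map ∂_1: C_1 → C_0 is given by ∂[p,q] = [q] − [p]. For instance
  ∂ad = d − a.
The 7×9 boundary matrix has rank 6 and Smith normal form diag(1,1,1,1,1,1).

From H_k ≅ ker(∂_k) / im(∂_{k+1}) we obtain:

  H_0: rank C_0 − rank ∂_1 = 7 − 6 = 1, and the invariant factors of ∂_1 are all 1, so H_0 = Z.
  H_1: rank ker ∂_1 − rank ∂_2 = (9 − 6) − 0 = 3, and there is no ∂_2, so H_1 = Z^3.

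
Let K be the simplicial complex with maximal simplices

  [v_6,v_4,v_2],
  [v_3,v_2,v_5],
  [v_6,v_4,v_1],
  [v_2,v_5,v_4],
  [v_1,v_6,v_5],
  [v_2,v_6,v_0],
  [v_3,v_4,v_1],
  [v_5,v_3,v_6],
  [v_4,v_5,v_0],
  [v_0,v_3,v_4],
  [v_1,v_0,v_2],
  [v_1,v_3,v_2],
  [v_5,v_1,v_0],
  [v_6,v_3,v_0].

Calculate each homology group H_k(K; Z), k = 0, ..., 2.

H_0 = Z,  H_1 = Z^2,  H_2 = Z.

Take the total order v_0 < v_1 < v_2 < v_3 < v_4 < v_5 < v_6 on the vertex set. Then K (dimension 2) consists of the simplices:

  0-simplices (7): [v_0], [v_1], [v_2], [v_3], [v_4], [v_5], [v_6]
  1-simplices (21): (21 of them)
  2-simplices (14): (14 of them)

Hence C_0 ≅ Z^7, C_1 ≅ Z^21, C_2 ≅ Z^14.

Boundary ∂_1: C_1 → C_0 sends each edge [p,q] (with p < q) to q − p.
This gives a 7×21 integer matrix of rank 6; reducing to Smith normal form yields diagonal entries (1,1,1,1,1,1).

∂_2: C_2 → C_1 sends each 2-simplex [p,q,r] to [q,r] − [p,r] + [p,q]. For instance
  ∂[v_1,v_3,v_4] = [v_3,v_4] − [v_1,v_4] + [v_1,v_3],
  ∂[v_0,v_2,v_6] = [v_2,v_6] − [v_0,v_6] + [v_0,v_2].
As a 21×14 matrix over Z this has rank 13, with invariant factors (1,1,1,1,1,1,1,1,1,1,1,1,1).

Reading off H_k = ker ∂_k / im ∂_{k+1}:

  H_0: rank C_0 − rank ∂_1 = 7 − 6 = 1, and the invariant factors of ∂_1 are all 1, so H_0 ≅ Z.
  H_1: rank ker ∂_1 − rank ∂_2 = (21 − 6) − 13 = 2, and the invariant factors of ∂_2 are all 1, so H_1 ≅ Z^2.
  H_2: rank ker ∂_2 − rank ∂_3 = (14 − 13) − 0 = 1, and there is no ∂_3, so H_2 ≅ Z.

(K is a triangulation of the torus T^2.)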